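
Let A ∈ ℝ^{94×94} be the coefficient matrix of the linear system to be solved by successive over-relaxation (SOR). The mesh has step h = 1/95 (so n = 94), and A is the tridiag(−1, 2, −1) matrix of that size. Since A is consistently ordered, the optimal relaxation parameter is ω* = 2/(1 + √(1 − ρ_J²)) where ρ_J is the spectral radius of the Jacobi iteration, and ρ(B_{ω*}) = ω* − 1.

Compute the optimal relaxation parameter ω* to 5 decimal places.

ω* = 1.93599

ρ_J = max_k |cos(kπ/95)| = cos(π/95) = 0.99945
√(1 − cos²(π/95)) = sin(π/95) ≈ 0.033063.
ω* = 2/(1 + 0.033063) = 2/1.033063 = 1.93599.
ρ_SOR = ω* − 1 = 1.93599 − 1 = 0.93599.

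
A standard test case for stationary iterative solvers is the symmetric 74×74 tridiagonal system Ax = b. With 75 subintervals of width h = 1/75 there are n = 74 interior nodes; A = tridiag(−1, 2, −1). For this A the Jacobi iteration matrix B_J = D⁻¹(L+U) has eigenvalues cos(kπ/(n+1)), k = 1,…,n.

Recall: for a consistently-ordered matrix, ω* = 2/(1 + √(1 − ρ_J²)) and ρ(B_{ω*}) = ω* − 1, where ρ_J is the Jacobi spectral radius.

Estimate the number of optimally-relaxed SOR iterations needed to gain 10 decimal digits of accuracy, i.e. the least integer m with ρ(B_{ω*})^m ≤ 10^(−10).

spectrum of D⁻¹(L+U) = {cos(kπ/75) : 1≤k≤74}; ρ_J = cos(π/75) = 0.9991228.
root = sin(π/75) = 0.0418757  (since 1−cos² = sin²).
ω* = 2 / (1 + 0.0418757) = 2 / 1.0418757 ≈ 1.9196148.
ρ_SOR = ω* − 1 = 1.9196148 − 1 = 0.9196148.
10·ln10 = 23.0259; −ln(0.9196148) = 0.0838004; m = ⌈23.0259/0.0838004⌉ = ⌈274.771⌉ = 275.

m = 275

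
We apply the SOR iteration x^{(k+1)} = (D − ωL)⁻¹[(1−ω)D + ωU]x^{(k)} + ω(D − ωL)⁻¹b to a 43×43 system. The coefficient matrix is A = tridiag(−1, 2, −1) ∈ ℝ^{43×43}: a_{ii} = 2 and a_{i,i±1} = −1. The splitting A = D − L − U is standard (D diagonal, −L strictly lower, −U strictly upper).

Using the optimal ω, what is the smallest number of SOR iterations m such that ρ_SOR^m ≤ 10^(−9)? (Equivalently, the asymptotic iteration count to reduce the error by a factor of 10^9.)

[ρ_J] n=43: ρ(B_J) = cos(π/(n+1)) = cos(π/44) = 0.9974521.
√(1−ρ_J²) simplifies to sin(π/44) = 0.0713392.
ω* = 2/(1 + 0.0713392) = 2/1.0713392 = 1.8668224.
ρ_SOR = ω* − 1 ≈ 0.8668224.
m ≥ 9·ln10 / (−ln 0.8668224) = 144.998; smallest integer m = 145.

m = 145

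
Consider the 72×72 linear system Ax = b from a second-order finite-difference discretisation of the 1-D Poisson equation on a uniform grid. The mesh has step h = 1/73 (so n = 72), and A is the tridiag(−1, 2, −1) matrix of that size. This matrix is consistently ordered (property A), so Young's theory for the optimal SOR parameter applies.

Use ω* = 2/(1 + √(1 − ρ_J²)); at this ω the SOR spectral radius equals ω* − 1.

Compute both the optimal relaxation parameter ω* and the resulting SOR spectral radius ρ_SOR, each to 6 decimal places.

ω* = 1.917505, ρ_SOR = 0.917505

With n=72, ρ(Jacobi) = cos(π/73) = 0.999074.
√(1−ρ_J²) = |sin(π/73)| = 0.0430222
[ω*] 2 ÷ (1 + 0.0430222) = 2 ÷ 1.0430222 = 1.917505.
ρ(B_{ω*}) = ω*−1 = 0.917505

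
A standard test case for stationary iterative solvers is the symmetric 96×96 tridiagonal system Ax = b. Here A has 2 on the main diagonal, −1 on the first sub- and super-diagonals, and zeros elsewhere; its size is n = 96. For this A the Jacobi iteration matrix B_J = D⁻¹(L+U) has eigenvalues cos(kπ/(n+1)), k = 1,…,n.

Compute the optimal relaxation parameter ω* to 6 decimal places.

ρ_J = max_k |cos(kπ/97)| = cos(π/97) = 0.999476
1 − cos²(π/97) = sin²(π/97) ⇒ √(1−ρ_J²) = sin(π/97) = 0.0323819.
ω* = 2 / (1 + 0.0323819) = 2 / 1.0323819 ≈ 1.937268.
[ρ_SOR] ω* − 1 = 0.937268.

ω* = 1.937268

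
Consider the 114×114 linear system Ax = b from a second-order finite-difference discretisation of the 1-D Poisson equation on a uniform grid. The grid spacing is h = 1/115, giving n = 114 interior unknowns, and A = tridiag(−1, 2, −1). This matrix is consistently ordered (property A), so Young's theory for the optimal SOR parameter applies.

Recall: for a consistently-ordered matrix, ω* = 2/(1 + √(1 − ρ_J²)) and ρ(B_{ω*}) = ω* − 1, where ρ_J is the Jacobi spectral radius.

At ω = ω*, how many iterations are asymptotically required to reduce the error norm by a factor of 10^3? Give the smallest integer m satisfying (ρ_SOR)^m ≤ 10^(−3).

½·tridiag(1,0,1) at n=114: λ_k = cos(kπ/115); max |λ| at k=1 ⇒ ρ_J = cos(π/115) ≈ 0.9996269.
1 − cos²(π/115) = sin²(π/115) ⇒ √(1−ρ_J²) = sin(π/115) = 0.0273148.
ω* = 2/(1 + 0.0273148) = 2/1.0273148 = 1.9468229.
Hence ρ(B_{ω*}) = 1.9468229 − 1 = 0.9468229.
For 3 digits: m = 3·ln10 / (−ln 0.9468229) = 6.90776/0.0546432 = 126.416; round up → m = 127.

m = 127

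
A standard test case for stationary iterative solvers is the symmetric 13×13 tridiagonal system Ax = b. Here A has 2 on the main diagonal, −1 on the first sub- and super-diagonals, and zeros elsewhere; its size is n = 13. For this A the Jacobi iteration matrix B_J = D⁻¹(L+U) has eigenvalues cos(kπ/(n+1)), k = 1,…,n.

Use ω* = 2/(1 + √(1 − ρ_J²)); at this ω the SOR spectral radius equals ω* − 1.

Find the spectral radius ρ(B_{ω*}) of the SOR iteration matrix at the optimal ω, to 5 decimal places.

½·tridiag(1,0,1) at n=13: λ_k = cos(kπ/14); max |λ| at k=1 ⇒ ρ_J = cos(π/14) ≈ 0.97493.
√(1−ρ_J²) = |sin(π/14)| = 0.222521
So ω* = 2/1.222521 = 1.63596 (Young).
At ω = 1.63596 every |λ(B_ω)| = ω−1, so ρ_SOR = 0.63596.

ρ_SOR = 0.63596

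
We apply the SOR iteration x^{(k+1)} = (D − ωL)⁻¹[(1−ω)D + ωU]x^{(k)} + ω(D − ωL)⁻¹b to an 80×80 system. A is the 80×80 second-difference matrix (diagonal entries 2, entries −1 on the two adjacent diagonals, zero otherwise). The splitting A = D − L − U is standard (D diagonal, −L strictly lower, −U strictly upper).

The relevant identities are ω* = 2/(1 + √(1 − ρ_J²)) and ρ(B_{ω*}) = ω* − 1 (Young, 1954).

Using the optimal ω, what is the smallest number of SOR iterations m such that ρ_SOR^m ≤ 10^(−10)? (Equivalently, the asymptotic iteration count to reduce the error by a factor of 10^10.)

[ρ_J] n=80: ρ(B_J) = cos(π/(n+1)) = cos(π/81) = 0.9992480.
√(1−ρ_J²) simplifies to sin(π/81) = 0.0387754.
ω* = 2 / (1 + 0.0387754) = 2 / 1.0387754 ≈ 1.9253440.
ρ_SOR = ω* − 1 = 1.9253440 − 1 = 0.9253440.
ρ_SOR^m ≤ 10^(−10) ⇔ m ≥ 10·ln10/(−ln 0.9253440) = 23.0259/0.0775897 = 296.765; m = ⌈296.765⌉ = 297.

m = 297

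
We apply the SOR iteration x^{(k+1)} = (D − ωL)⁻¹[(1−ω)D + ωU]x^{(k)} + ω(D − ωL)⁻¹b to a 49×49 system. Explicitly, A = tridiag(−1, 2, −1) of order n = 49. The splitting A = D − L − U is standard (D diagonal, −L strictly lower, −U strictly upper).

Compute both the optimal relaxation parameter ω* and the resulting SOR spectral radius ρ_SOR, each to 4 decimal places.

ω* = 1.8818, ρ_SOR = 0.8818

With n=49, ρ(Jacobi) = cos(π/50) = 0.9980.
√(1 − cos²(π/50)) = sin(π/50) ≈ 0.06279.
ω* = 2 / (1 + 0.06279) = 2 / 1.06279 ≈ 1.8818.
ρ_SOR = ω* − 1 = 1.8818 − 1 = 0.8818.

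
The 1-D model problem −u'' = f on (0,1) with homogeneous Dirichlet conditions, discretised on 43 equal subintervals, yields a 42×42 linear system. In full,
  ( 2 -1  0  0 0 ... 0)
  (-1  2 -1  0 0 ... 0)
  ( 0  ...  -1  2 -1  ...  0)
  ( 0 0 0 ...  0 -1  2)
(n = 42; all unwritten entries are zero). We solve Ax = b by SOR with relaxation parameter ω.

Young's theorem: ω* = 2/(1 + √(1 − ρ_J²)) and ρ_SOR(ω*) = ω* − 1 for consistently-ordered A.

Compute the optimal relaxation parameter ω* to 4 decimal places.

½·tridiag(1,0,1) at n=42: λ_k = cos(kπ/43); max |λ| at k=1 ⇒ ρ_J = cos(π/43) ≈ 0.9973.
√(1−ρ_J²) = |sin(π/43)| = 0.07300
[ω*] 2 ÷ (1 + 0.07300) = 2 ÷ 1.07300 = 1.8639.
and ρ(B_{ω*}) = 1.8639 − 1 = 0.8639.

ω* = 1.8639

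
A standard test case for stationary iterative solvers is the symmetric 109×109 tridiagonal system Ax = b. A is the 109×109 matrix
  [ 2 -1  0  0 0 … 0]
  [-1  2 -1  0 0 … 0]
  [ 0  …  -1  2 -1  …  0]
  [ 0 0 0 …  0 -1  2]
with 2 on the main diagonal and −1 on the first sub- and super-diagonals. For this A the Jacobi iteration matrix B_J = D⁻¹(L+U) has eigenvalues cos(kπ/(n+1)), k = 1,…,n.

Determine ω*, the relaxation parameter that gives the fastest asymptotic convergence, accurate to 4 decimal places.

ω* = 1.9445

n=109: λ(B_J) = 1 − λ(A)/2 = cos(kπ/110); k=1 gives ρ_J = 0.9996.
1 − cos²(π/110) = sin²(π/110) ⇒ √(1−ρ_J²) = sin(π/110) = 0.02856.
So ω* = 2/1.02856 = 1.9445 (Young).
ρ(B_{ω*}) = ω*−1 = 0.9445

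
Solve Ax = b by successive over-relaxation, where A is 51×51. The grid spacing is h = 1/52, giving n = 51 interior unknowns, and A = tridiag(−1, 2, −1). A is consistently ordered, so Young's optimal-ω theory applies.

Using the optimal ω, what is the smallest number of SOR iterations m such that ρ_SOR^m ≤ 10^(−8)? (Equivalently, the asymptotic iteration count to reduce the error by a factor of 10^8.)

n=51: λ(B_J) = 1 − λ(A)/2 = cos(kπ/52); k=1 gives ρ_J = 0.9981756.
√(1 − cos²(π/52)) = sin(π/52) ≈ 0.0603785.
[ω*] 2 ÷ (1 + 0.0603785) = 2 ÷ 1.0603785 = 1.8861190.
ρ_SOR = ω* − 1 ≈ 0.8861190.
m ≥ 8·ln10 / (−ln 0.8861190) = 152.358; smallest integer m = 153.

m = 153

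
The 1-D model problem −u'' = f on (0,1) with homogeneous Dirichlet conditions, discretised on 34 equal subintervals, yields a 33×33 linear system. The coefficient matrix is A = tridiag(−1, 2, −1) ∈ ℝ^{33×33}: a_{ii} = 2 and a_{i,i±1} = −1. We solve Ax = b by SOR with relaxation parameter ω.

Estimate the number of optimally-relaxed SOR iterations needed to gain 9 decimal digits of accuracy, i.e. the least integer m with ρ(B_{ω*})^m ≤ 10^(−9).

With n=33, ρ(Jacobi) = cos(π/34) = 0.9957342.
√(1 − cos²(π/34)) = sin(π/34) ≈ 0.0922684.
ω* = 2/(1 + 0.0922684) = 2/1.0922684 = 1.8310518.
[ρ_SOR] ω* − 1 = 0.8310518.
ρ_SOR^m ≤ 10^(−9) ⇔ m ≥ 9·ln10/(−ln 0.8310518) = 20.7233/0.185063 = 111.980; m = ⌈111.980⌉ = 112.

m = 112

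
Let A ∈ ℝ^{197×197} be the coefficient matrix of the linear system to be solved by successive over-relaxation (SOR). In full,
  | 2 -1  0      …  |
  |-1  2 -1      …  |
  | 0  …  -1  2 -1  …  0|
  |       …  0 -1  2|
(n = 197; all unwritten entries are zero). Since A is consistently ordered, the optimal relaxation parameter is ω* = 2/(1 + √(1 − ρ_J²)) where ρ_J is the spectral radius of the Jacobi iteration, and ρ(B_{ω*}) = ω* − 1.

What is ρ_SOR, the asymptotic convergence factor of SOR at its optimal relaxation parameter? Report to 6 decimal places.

ρ_J = max_k |cos(kπ/198)| = cos(π/198) = 0.999874
1 − cos²(π/198) = sin²(π/198) ⇒ √(1−ρ_J²) = sin(π/198) = 0.0158660.
Young: ω* = 2/(1+√(1−ρ_J²)) = 2/(1+0.0158660) = 2/1.0158660 = 1.968764.
ρ_SOR = ω* − 1 = 1.968764 − 1 = 0.968764.

ρ_SOR = 0.968764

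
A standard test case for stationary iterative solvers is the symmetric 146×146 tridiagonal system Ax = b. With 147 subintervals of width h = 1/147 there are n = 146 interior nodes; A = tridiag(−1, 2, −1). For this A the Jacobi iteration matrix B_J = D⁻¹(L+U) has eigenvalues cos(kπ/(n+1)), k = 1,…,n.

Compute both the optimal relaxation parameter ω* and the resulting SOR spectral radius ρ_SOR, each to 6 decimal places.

ω* = 1.958155, ρ_SOR = 0.958155

spectrum of D⁻¹(L+U) = {cos(kπ/147) : 1≤k≤146}; ρ_J = cos(π/147) = 0.999772.
√(1−ρ_J²) simplifies to sin(π/147) = 0.0213698.
ω* = 2 / (1 + 0.0213698) = 2 / 1.0213698 ≈ 1.958155.
ρ_SOR = ω* − 1 = 1.958155 − 1 = 0.958155.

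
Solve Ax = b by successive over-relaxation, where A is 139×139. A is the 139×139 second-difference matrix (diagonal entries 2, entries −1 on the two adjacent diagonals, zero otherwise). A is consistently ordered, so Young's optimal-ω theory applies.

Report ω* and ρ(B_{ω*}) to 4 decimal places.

ω* = 1.9561, ρ_SOR = 0.9561

[ρ_J] n=139: ρ(B_J) = cos(π/(n+1)) = cos(π/140) = 0.9997.
√(1−ρ_J²) = |sin(π/140)| = 0.02244
[ω*] 2 ÷ (1 + 0.02244) = 2 ÷ 1.02244 = 1.9561.
ρ_SOR = ω* − 1 ≈ 0.9561.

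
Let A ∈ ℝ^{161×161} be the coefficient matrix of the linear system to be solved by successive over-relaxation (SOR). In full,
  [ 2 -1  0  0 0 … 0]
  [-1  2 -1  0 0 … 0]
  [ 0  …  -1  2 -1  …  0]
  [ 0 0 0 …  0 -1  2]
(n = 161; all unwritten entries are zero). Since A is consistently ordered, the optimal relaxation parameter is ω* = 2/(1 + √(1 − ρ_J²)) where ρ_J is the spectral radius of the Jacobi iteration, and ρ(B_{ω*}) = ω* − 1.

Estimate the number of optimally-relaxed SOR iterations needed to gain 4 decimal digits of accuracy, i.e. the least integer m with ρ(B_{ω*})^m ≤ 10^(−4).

B_J for the 161×161 system has eigenvalues cos(kπ/162); ρ_J = cos(π/162) = 0.9998120.
√(1−ρ_J²) = |sin(π/162)| = 0.0193913
Young: ω* = 2/(1+√(1−ρ_J²)) = 2/(1+0.0193913) = 2/1.0193913 = 1.9619551.
[ρ_SOR] ω* − 1 = 0.9619551.
For 4 digits: m = 4·ln10 / (−ln 0.9619551) = 9.21034/0.0387875 = 237.456; round up → m = 238.

m = 238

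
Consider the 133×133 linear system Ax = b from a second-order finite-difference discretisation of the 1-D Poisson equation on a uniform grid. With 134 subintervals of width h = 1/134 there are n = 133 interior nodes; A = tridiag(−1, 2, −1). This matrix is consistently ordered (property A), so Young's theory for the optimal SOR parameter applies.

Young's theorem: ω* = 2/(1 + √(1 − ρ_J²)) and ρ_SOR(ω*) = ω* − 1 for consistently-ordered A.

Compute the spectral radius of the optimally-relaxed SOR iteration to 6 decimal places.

ρ_SOR = 0.954189

n=133: λ(B_J) = 1 − λ(A)/2 = cos(kπ/134); k=1 gives ρ_J = 0.999725.
1 − cos²(π/134) = sin²(π/134) ⇒ √(1−ρ_J²) = sin(π/134) = 0.0234426.
ω* = 2/(1 + 0.0234426) = 2/1.0234426 = 1.954189.
ρ_SOR = ω* − 1 = 1.954189 − 1 = 0.954189.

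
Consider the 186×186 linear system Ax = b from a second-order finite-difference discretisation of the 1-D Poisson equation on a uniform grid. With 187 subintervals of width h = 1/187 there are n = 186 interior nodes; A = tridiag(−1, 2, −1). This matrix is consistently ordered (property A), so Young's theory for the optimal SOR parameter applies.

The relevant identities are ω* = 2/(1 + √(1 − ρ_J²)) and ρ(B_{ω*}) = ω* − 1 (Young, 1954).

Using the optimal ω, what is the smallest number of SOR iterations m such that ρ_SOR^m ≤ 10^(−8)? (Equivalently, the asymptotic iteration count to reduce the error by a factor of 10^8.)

m = 549

ρ_J = max_k |cos(kπ/187)| = cos(π/187) = 0.9998589
1 − cos²(π/187) = sin²(π/187) ⇒ √(1−ρ_J²) = sin(π/187) = 0.0167992.
ω* = 2 / (1 + 0.0167992) = 2 / 1.0167992 ≈ 1.9669567.
ρ(B_{ω*}) = ω*−1 = 0.9669567
(0.9669567)^m ≤ 10^{−8}  ⇒  m·ln(0.9669567) ≤ −8·ln10  ⇒  m ≥ 548.209  ⇒  m = 549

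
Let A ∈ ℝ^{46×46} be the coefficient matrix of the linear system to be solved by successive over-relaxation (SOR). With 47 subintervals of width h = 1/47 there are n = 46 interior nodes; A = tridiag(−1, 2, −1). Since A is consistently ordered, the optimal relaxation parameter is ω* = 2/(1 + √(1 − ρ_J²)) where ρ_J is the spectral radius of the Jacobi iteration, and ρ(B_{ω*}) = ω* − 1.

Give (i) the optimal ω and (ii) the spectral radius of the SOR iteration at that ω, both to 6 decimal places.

With n=46, ρ(Jacobi) = cos(π/47) = 0.997767.
1 − cos²(π/47) = sin²(π/47) ⇒ √(1−ρ_J²) = sin(π/47) = 0.0667926.
Then 2/(1+√(1−ρ_J²)) = 2/(1+0.0667926); ω* = 2/1.0667926 = 1.874779.
ρ(B_{ω*}) = ω*−1 = 0.874779

ω* = 1.874779, ρ_SOR = 0.874779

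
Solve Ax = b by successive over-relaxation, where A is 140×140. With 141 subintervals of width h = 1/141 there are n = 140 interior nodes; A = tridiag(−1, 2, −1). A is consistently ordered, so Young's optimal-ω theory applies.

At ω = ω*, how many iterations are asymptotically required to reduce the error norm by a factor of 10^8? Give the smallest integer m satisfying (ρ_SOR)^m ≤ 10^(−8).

With n=140, ρ(Jacobi) = cos(π/141) = 0.9997518.
root = sin(π/141) = 0.0222790  (since 1−cos² = sin²).
So ω* = 2/1.0222790 = 1.9564131 (Young).
At ω = 1.9564131 every |λ(B_ω)| = ω−1, so ρ_SOR = 0.9564131.
8·ln10 = 18.4207; −ln(0.9564131) = 0.0445653; m = ⌈18.4207/0.0445653⌉ = ⌈413.342⌉ = 414.

m = 414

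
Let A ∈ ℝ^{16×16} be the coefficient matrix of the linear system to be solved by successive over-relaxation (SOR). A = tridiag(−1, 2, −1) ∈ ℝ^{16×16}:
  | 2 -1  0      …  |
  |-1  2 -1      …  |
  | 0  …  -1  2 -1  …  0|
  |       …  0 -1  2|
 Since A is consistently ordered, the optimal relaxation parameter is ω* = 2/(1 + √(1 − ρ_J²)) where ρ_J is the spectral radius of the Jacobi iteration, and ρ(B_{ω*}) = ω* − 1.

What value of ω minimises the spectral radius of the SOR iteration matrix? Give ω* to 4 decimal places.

n=16: λ(B_J) = 1 − λ(A)/2 = cos(kπ/17); k=1 gives ρ_J = 0.9830.
√(1 − cos²(π/17)) = sin(π/17) ≈ 0.18375.
[ω*] 2 ÷ (1 + 0.18375) = 2 ÷ 1.18375 = 1.6895.
and ρ(B_{ω*}) = 1.6895 − 1 = 0.6895.

ω* = 1.6895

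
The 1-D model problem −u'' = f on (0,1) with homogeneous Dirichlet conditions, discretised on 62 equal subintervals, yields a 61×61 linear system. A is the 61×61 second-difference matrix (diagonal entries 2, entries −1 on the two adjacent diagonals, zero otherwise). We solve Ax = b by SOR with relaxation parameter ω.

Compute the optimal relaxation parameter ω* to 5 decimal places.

ω* = 1.90359

With n=61, ρ(Jacobi) = cos(π/62) = 0.99872.
√(1−ρ_J²) simplifies to sin(π/62) = 0.050649.
Young: ω* = 2/(1+√(1−ρ_J²)) = 2/(1+0.050649) = 2/1.050649 = 1.90359.
ρ(B_{ω*}) = ω*−1 = 0.90359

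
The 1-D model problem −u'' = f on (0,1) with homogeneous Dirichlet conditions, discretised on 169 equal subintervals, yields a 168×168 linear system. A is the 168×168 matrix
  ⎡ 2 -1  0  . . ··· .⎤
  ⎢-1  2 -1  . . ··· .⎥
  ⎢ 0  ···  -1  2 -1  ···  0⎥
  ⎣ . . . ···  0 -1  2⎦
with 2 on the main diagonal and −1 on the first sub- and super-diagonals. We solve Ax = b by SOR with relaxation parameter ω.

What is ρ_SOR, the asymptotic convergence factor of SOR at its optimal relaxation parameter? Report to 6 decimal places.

spectrum of D⁻¹(L+U) = {cos(kπ/169) : 1≤k≤168}; ρ_J = cos(π/169) = 0.999827.
root = sin(π/169) = 0.0185882  (since 1−cos² = sin²).
ω* = 2 / (1 + 0.0185882) = 2 / 1.0185882 ≈ 1.963502.
ρ_SOR = ω* − 1 ≈ 0.963502.

ρ_SOR = 0.963502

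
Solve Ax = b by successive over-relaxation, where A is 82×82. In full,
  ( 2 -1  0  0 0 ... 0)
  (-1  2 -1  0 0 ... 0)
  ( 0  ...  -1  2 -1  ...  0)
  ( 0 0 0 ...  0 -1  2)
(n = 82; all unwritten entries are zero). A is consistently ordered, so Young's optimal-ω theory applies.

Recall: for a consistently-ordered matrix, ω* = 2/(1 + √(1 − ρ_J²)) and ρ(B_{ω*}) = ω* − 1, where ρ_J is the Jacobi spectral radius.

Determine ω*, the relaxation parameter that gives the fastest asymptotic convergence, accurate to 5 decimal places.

ω* = 1.92708

B_J for the 82×82 system has eigenvalues cos(kπ/83); ρ_J = cos(π/83) = 0.99928.
√(1 − cos²(π/83)) = sin(π/83) ≈ 0.037841.
ω* = 2/(1+0.037841) = 1.92708
ρ_SOR = ω* − 1 = 1.92708 − 1 = 0.92708.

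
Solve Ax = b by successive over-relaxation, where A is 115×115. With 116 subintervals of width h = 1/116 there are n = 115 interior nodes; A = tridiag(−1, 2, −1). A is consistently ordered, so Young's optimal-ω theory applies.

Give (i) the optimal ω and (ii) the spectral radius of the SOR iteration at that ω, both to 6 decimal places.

ω* = 1.947269, ρ_SOR = 0.947269

spectrum of D⁻¹(L+U) = {cos(kπ/116) : 1≤k≤115}; ρ_J = cos(π/116) = 0.999633.
√(1−ρ_J²) simplifies to sin(π/116) = 0.0270794.
ω* = 2/(1+0.0270794) = 1.947269
[ρ_SOR] ω* − 1 = 0.947269.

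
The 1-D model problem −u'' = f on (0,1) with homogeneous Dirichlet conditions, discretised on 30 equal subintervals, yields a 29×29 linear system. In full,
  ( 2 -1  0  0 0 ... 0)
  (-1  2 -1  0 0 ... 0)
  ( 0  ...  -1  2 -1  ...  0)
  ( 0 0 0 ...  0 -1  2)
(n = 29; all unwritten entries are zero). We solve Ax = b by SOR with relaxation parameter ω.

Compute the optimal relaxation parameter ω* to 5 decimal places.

ω* = 1.81073

spectrum of D⁻¹(L+U) = {cos(kπ/30) : 1≤k≤29}; ρ_J = cos(π/30) = 0.99452.
1 − cos²(π/30) = sin²(π/30) ⇒ √(1−ρ_J²) = sin(π/30) = 0.104528.
Young: ω* = 2/(1+√(1−ρ_J²)) = 2/(1+0.104528) = 2/1.104528 = 1.81073.
At ω = 1.81073 every |λ(B_ω)| = ω−1, so ρ_SOR = 0.81073.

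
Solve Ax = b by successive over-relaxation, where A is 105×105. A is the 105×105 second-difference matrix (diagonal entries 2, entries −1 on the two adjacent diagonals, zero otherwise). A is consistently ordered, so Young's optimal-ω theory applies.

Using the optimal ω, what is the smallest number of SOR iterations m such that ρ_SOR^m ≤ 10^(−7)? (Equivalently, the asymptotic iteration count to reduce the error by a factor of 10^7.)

m = 272

spectrum of D⁻¹(L+U) = {cos(kπ/106) : 1≤k≤105}; ρ_J = cos(π/106) = 0.9995608.
root = sin(π/106) = 0.0296333  (since 1−cos² = sin²).
ω* = 2 / (1 + 0.0296333) = 2 / 1.0296333 ≈ 1.9424391.
Hence ρ(B_{ω*}) = 1.9424391 − 1 = 0.9424391.
For 7 digits: m = 7·ln10 / (−ln 0.9424391) = 16.1181/0.059284 = 271.879; round up → m = 272.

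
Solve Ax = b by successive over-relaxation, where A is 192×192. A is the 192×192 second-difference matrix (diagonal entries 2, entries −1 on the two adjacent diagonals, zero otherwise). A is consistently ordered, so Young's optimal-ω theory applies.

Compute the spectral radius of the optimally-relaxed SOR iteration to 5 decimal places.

ρ_SOR = 0.96797

spectrum of D⁻¹(L+U) = {cos(kπ/193) : 1≤k≤192}; ρ_J = cos(π/193) = 0.99987.
√(1−ρ_J²) = |sin(π/193)| = 0.016277
ω* = 2/(1 + 0.016277) = 2/1.016277 = 1.96797.
At ω = 1.96797 every |λ(B_ω)| = ω−1, so ρ_SOR = 0.96797.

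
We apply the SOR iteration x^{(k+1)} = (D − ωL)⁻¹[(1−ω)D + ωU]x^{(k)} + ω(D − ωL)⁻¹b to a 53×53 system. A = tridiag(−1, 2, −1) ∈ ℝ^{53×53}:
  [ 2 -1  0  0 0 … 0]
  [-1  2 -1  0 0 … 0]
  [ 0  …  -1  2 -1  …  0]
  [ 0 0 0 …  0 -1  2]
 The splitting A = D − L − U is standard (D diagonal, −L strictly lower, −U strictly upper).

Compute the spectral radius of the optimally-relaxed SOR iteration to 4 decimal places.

ρ_SOR = 0.8901

n=53: λ(B_J) = 1 − λ(A)/2 = cos(kπ/54); k=1 gives ρ_J = 0.9983.
√(1 − cos²(π/54)) = sin(π/54) ≈ 0.05814.
ω* = 2/(1+0.05814) = 1.8901
ρ_SOR = ω* − 1 ≈ 0.8901.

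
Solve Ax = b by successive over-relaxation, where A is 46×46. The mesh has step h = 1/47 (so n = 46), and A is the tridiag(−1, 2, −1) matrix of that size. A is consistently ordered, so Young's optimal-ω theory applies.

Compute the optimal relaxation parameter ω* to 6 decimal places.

ω* = 1.874779

[ρ_J] n=46: ρ(B_J) = cos(π/(n+1)) = cos(π/47) = 0.997767.
1 − cos²(π/47) = sin²(π/47) ⇒ √(1−ρ_J²) = sin(π/47) = 0.0667926.
Young: ω* = 2/(1+√(1−ρ_J²)) = 2/(1+0.0667926) = 2/1.0667926 = 1.874779.
[ρ_SOR] ω* − 1 = 0.874779.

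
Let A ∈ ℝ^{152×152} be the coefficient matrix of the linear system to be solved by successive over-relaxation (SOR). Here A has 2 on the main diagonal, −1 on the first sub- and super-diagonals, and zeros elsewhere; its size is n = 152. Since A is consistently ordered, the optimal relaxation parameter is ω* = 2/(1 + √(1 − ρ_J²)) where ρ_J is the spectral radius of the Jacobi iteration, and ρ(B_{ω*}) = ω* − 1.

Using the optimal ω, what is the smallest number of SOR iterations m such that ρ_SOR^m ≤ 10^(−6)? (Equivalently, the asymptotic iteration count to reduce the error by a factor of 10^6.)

m = 337

spectrum of D⁻¹(L+U) = {cos(kπ/153) : 1≤k≤152}; ρ_J = cos(π/153) = 0.9997892.
√(1−ρ_J²) simplifies to sin(π/153) = 0.0205318.
Then 2/(1+√(1−ρ_J²)) = 2/(1+0.0205318); ω* = 2/1.0205318 = 1.9597625.
and ρ(B_{ω*}) = 1.9597625 − 1 = 0.9597625.
ρ_SOR^m ≤ 10^(−6) ⇔ m ≥ 6·ln10/(−ln 0.9597625) = 13.8155/0.0410694 = 336.394; m = ⌈336.394⌉ = 337.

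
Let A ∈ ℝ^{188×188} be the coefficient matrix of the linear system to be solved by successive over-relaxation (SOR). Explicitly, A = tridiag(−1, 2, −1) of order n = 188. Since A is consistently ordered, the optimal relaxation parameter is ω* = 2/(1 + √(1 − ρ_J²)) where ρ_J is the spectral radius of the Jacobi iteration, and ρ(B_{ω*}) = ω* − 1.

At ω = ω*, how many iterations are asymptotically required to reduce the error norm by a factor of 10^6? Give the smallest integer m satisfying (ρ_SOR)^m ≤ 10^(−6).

B_J for the 188×188 system has eigenvalues cos(kπ/189); ρ_J = cos(π/189) = 0.9998619.
√(1−ρ_J²) simplifies to sin(π/189) = 0.0166214.
So ω* = 2/1.0166214 = 1.9673007 (Young).
and ρ(B_{ω*}) = 1.9673007 − 1 = 0.9673007.
For 6 digits: m = 6·ln10 / (−ln 0.9673007) = 13.8155/0.0332459 = 415.555; round up → m = 416.

m = 416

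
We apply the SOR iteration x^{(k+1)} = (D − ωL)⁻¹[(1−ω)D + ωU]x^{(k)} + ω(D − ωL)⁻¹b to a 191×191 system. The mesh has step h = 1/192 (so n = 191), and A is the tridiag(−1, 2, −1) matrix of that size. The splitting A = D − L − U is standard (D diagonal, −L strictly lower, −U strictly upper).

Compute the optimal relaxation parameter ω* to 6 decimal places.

ρ_J = max_k |cos(kπ/192)| = cos(π/192) = 0.999866
√(1 − cos²(π/192)) = sin(π/192) ≈ 0.0163617.
ω* = 2/(1+0.0163617) = 1.967803
and ρ(B_{ω*}) = 1.967803 − 1 = 0.967803.

ω* = 1.967803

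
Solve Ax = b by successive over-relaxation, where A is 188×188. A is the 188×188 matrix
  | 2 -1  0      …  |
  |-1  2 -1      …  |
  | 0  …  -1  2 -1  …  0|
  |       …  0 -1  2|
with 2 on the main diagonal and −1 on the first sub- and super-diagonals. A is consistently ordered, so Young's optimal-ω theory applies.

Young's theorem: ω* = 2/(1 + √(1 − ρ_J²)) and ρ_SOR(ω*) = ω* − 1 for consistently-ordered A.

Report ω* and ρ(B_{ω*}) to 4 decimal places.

With n=188, ρ(Jacobi) = cos(π/189) = 0.9999.
√(1 − cos²(π/189)) = sin(π/189) ≈ 0.01662.
Then 2/(1+√(1−ρ_J²)) = 2/(1+0.01662); ω* = 2/1.01662 = 1.9673.
At ω = 1.9673 every |λ(B_ω)| = ω−1, so ρ_SOR = 0.9673.

ω* = 1.9673, ρ_SOR = 0.9673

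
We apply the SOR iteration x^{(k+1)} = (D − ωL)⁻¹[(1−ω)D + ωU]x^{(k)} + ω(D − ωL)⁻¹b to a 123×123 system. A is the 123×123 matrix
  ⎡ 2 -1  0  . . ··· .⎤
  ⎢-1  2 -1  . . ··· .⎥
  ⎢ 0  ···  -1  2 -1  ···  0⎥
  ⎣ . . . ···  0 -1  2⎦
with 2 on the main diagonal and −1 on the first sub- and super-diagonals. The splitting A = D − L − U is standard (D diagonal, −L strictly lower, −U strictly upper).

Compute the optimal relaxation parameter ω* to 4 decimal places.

n=123: λ(B_J) = 1 − λ(A)/2 = cos(kπ/124); k=1 gives ρ_J = 0.9997.
√(1 − cos²(π/124)) = sin(π/124) ≈ 0.02533.
ω* = 2 / (1 + 0.02533) = 2 / 1.02533 ≈ 1.9506.
[ρ_SOR] ω* − 1 = 0.9506.

ω* = 1.9506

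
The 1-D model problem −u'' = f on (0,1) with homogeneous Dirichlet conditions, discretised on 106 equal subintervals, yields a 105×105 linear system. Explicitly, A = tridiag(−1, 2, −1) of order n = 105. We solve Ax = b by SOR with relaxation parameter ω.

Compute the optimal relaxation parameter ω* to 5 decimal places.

ω* = 1.94244

spectrum of D⁻¹(L+U) = {cos(kπ/106) : 1≤k≤105}; ρ_J = cos(π/106) = 0.99956.
root = sin(π/106) = 0.029633  (since 1−cos² = sin²).
ω* = 2/(1 + 0.029633) = 2/1.029633 = 1.94244.
ρ_SOR = ω* − 1 ≈ 0.94244.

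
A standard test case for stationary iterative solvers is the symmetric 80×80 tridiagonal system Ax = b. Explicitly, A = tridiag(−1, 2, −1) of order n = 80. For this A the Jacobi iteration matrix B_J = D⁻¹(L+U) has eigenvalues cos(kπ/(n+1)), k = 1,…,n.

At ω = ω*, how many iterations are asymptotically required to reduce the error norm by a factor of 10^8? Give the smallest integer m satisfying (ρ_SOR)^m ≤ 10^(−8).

m = 238

[ρ_J] n=80: ρ(B_J) = cos(π/(n+1)) = cos(π/81) = 0.9992480.
root = sin(π/81) = 0.0387754  (since 1−cos² = sin²).
So ω* = 2/1.0387754 = 1.9253440 (Young).
Hence ρ(B_{ω*}) = 1.9253440 − 1 = 0.9253440.
For 8 digits: m = 8·ln10 / (−ln 0.9253440) = 18.4207/0.0775897 = 237.412; round up → m = 238.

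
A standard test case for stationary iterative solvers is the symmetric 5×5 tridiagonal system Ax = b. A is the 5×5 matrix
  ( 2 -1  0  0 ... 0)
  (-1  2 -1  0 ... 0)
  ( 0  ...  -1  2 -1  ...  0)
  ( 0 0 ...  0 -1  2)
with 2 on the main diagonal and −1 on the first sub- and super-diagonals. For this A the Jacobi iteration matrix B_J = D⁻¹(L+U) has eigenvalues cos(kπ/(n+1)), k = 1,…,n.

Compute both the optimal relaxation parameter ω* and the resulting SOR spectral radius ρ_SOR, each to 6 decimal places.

With n=5, ρ(Jacobi) = cos(π/6) = 0.866025.
√(1−ρ_J²) = |sin(π/6)| = 0.5000000
Young: ω* = 2/(1+√(1−ρ_J²)) = 2/(1+0.5000000) = 2/1.5000000 = 1.333333.
Hence ρ(B_{ω*}) = 1.333333 − 1 = 0.333333.

ω* = 1.333333, ρ_SOR = 0.333333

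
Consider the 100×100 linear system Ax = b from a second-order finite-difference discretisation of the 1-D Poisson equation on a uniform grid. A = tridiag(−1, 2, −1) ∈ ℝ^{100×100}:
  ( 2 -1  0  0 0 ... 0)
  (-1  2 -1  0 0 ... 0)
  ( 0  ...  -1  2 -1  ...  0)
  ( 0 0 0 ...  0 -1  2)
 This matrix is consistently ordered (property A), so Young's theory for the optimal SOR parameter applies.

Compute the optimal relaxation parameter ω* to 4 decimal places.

n=100: λ(B_J) = 1 − λ(A)/2 = cos(kπ/101); k=1 gives ρ_J = 0.9995.
root = sin(π/101) = 0.03110  (since 1−cos² = sin²).
Young: ω* = 2/(1+√(1−ρ_J²)) = 2/(1+0.03110) = 2/1.03110 = 1.9397.
[ρ_SOR] ω* − 1 = 0.9397.

ω* = 1.9397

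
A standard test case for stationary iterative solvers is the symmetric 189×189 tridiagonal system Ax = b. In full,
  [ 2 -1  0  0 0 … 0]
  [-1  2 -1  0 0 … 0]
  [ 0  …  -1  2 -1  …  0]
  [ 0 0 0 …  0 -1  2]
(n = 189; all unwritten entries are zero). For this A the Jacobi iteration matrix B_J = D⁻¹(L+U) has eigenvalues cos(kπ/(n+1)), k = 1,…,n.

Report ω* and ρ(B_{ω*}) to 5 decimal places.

B_J for the 189×189 system has eigenvalues cos(kπ/190); ρ_J = cos(π/190) = 0.99986.
√(1−ρ_J²) simplifies to sin(π/190) = 0.016534.
ω* = 2/(1+0.016534) = 1.96747
and ρ(B_{ω*}) = 1.96747 − 1 = 0.96747.

ω* = 1.96747, ρ_SOR = 0.96747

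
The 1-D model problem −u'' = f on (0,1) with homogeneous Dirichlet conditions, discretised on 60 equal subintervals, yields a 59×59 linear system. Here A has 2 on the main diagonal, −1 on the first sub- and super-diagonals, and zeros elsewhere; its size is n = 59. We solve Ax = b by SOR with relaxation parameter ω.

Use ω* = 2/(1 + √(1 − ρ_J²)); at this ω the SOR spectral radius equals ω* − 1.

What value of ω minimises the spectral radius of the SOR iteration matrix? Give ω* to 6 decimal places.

n=59: λ(B_J) = 1 − λ(A)/2 = cos(kπ/60); k=1 gives ρ_J = 0.998630.
√(1 − cos²(π/60)) = sin(π/60) ≈ 0.0523360.
[ω*] 2 ÷ (1 + 0.0523360) = 2 ÷ 1.0523360 = 1.900534.
ρ_SOR = ω* − 1 = 1.900534 − 1 = 0.900534.

ω* = 1.900534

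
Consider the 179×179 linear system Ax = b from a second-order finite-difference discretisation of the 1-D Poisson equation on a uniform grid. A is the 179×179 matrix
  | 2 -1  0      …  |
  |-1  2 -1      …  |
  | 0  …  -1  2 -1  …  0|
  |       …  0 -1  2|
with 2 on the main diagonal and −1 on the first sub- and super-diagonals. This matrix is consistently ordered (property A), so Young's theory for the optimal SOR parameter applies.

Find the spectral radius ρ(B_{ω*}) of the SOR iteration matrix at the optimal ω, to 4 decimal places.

ρ_J = max_k |cos(kπ/180)| = cos(π/180) = 0.9998
√(1−ρ_J²) simplifies to sin(π/180) = 0.01745.
[ω*] 2 ÷ (1 + 0.01745) = 2 ÷ 1.01745 = 1.9657.
ρ_SOR = ω* − 1 ≈ 0.9657.

ρ_SOR = 0.9657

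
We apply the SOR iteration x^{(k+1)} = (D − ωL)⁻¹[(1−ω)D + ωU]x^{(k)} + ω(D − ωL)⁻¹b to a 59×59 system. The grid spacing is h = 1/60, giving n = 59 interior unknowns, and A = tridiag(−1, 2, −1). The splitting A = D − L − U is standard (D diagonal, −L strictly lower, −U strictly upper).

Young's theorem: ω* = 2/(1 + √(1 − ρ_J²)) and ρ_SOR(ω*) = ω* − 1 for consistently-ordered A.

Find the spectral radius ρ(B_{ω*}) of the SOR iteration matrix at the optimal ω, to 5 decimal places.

n=59: λ(B_J) = 1 − λ(A)/2 = cos(kπ/60); k=1 gives ρ_J = 0.99863.
root = sin(π/60) = 0.052336  (since 1−cos² = sin²).
ω* = 2 / (1 + 0.052336) = 2 / 1.052336 ≈ 1.90053.
At ω = 1.90053 every |λ(B_ω)| = ω−1, so ρ_SOR = 0.90053.

ρ_SOR = 0.90053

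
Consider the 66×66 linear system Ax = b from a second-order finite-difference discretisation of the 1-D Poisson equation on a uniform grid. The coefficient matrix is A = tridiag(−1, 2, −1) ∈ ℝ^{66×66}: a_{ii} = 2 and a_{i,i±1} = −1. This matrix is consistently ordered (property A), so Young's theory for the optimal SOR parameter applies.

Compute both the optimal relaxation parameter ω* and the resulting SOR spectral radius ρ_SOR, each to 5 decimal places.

ρ_J = max_k |cos(kπ/67)| = cos(π/67) = 0.99890
√(1−ρ_J²) = |sin(π/67)| = 0.046872
Then 2/(1+√(1−ρ_J²)) = 2/(1+0.046872); ω* = 2/1.046872 = 1.91045.
At ω = 1.91045 every |λ(B_ω)| = ω−1, so ρ_SOR = 0.91045.

ω* = 1.91045, ρ_SOR = 0.91045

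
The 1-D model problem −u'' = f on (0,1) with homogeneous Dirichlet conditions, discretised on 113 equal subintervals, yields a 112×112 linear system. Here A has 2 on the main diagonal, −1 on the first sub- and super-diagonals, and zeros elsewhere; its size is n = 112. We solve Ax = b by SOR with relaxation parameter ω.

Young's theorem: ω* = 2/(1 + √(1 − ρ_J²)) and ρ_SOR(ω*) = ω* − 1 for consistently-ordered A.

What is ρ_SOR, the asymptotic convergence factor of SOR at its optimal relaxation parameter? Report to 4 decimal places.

ρ_SOR = 0.9459

With n=112, ρ(Jacobi) = cos(π/113) = 0.9996.
√(1−ρ_J²) simplifies to sin(π/113) = 0.02780.
Then 2/(1+√(1−ρ_J²)) = 2/(1+0.02780); ω* = 2/1.02780 = 1.9459.
[ρ_SOR] ω* − 1 = 0.9459.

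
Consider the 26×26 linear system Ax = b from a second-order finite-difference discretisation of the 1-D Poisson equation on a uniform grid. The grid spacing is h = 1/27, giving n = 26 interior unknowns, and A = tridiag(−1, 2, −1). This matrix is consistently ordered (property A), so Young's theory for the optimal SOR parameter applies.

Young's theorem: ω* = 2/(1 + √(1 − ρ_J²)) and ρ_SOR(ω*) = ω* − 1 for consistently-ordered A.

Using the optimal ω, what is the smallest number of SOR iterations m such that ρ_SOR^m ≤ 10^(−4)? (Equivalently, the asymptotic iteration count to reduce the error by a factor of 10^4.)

m = 40

B_J for the 26×26 system has eigenvalues cos(kπ/27); ρ_J = cos(π/27) = 0.9932384.
1 − cos²(π/27) = sin²(π/27) ⇒ √(1−ρ_J²) = sin(π/27) = 0.1160929.
ω* = 2 / (1 + 0.1160929) = 2 / 1.1160929 ≈ 1.7919655.
At ω = 1.7919655 every |λ(B_ω)| = ω−1, so ρ_SOR = 0.7919655.
For 4 digits: m = 4·ln10 / (−ln 0.7919655) = 9.21034/0.233237 = 39.489; round up → m = 40.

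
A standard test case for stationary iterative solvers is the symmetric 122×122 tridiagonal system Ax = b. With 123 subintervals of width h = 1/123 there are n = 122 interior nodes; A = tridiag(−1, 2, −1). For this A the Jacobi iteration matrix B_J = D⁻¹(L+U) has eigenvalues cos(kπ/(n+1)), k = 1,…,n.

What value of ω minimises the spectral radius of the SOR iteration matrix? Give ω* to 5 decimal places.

With n=122, ρ(Jacobi) = cos(π/123) = 0.99967.
√(1−ρ_J²) = |sin(π/123)| = 0.025539
[ω*] 2 ÷ (1 + 0.025539) = 2 ÷ 1.025539 = 1.95019.
Hence ρ(B_{ω*}) = 1.95019 − 1 = 0.95019.

ω* = 1.95019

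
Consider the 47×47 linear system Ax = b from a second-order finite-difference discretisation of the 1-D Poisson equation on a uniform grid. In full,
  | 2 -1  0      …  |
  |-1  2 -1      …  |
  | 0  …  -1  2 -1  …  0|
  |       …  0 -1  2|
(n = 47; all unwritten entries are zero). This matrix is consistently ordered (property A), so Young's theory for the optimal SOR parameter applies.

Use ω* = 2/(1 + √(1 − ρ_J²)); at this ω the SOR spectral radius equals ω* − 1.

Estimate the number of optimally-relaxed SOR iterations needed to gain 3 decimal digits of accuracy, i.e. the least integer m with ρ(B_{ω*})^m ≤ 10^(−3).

[ρ_J] n=47: ρ(B_J) = cos(π/(n+1)) = cos(π/48) = 0.9978589.
√(1−ρ_J²) = |sin(π/48)| = 0.0654031
[ω*] 2 ÷ (1 + 0.0654031) = 2 ÷ 1.0654031 = 1.8772237.
ρ_SOR = ω* − 1 ≈ 0.8772237.
Need (0.8772237)^m ≤ 10^(−3): m ≥ 3·ln10/|ln 0.8772237| = 6.90776/0.130993 = 52.734 ⇒ m = 53.

m = 53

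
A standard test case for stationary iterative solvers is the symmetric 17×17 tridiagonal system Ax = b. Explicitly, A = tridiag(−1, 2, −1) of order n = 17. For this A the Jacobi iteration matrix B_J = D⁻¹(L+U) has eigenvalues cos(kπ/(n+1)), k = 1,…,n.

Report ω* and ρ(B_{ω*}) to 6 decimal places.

ω* = 1.704088, ρ_SOR = 0.704088

With n=17, ρ(Jacobi) = cos(π/18) = 0.984808.
√(1−ρ_J²) simplifies to sin(π/18) = 0.1736482.
ω* = 2/(1 + 0.1736482) = 2/1.1736482 = 1.704088.
At ω = 1.704088 every |λ(B_ω)| = ω−1, so ρ_SOR = 0.704088.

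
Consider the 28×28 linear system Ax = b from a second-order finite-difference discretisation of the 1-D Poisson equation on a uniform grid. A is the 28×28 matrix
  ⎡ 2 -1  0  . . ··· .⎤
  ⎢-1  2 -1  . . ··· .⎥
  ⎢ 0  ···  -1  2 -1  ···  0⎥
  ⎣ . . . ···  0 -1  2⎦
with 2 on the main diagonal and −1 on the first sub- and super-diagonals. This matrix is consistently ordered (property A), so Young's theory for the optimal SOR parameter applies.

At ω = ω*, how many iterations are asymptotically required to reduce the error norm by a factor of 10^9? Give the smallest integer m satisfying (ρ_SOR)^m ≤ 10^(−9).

m = 96

[ρ_J] n=28: ρ(B_J) = cos(π/(n+1)) = cos(π/29) = 0.9941380.
√(1−ρ_J²) simplifies to sin(π/29) = 0.1081190.
ω* = 2 / (1 + 0.1081190) = 2 / 1.1081190 ≈ 1.8048603.
and ρ(B_{ω*}) = 1.8048603 − 1 = 0.8048603.
Need (0.8048603)^m ≤ 10^(−9): m ≥ 9·ln10/|ln 0.8048603| = 20.7233/0.217087 = 95.461 ⇒ m = 96.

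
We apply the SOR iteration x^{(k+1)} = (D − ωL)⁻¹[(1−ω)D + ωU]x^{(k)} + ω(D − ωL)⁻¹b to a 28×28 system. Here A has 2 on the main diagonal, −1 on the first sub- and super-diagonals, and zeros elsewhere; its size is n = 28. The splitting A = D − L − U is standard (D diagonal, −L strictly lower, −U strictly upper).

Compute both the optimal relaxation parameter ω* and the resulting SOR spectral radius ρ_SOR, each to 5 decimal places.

ω* = 1.80486, ρ_SOR = 0.80486

[ρ_J] n=28: ρ(B_J) = cos(π/(n+1)) = cos(π/29) = 0.99414.
√(1 − cos²(π/29)) = sin(π/29) ≈ 0.108119.
Young: ω* = 2/(1+√(1−ρ_J²)) = 2/(1+0.108119) = 2/1.108119 = 1.80486.
ρ(B_{ω*}) = ω*−1 = 0.80486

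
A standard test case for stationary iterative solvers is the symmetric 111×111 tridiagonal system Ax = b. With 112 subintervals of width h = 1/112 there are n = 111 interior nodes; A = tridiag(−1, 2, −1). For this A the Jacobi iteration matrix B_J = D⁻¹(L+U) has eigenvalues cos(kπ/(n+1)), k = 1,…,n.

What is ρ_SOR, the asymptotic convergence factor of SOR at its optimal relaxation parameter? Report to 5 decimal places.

½·tridiag(1,0,1) at n=111: λ_k = cos(kπ/112); max |λ| at k=1 ⇒ ρ_J = cos(π/112) ≈ 0.99961.
√(1−ρ_J²) simplifies to sin(π/112) = 0.028046.
[ω*] 2 ÷ (1 + 0.028046) = 2 ÷ 1.028046 = 1.94544.
ρ_SOR = ω* − 1 = 1.94544 − 1 = 0.94544.

ρ_SOR = 0.94544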